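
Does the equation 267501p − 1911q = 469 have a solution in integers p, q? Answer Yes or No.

By Bézout, 267501p − 1911q = 469 has integer solutions iff gcd(267501, 1911) | 469.
Euclid: 267501 = 139·1911 + 1872; 1911 = 1·1872 + 39; 1872 = 48·39 + 0. gcd = 39; 469 mod 39 = 1. No.

No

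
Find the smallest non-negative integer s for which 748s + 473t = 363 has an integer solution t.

34

Reduce mod 473: 748s ≡ 363 (mod 473). With g = gcd(748, 473) = 11 dividing 363, divide through: 68s ≡ 33 (mod 43).
Since gcd(68, 43) = 1, s ≡ 33·(68)⁻¹ ≡ 34 (mod 43). Smallest non-negative: 34.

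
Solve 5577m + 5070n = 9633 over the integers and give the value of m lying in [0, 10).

9

Reduce mod 5070: 5577m ≡ 9633 (mod 5070). With g = gcd(5577, 5070) = 507 dividing 9633, divide through: 11m ≡ 19 (mod 10).
Since gcd(11, 10) = 1, m ≡ 19·(11)⁻¹ ≡ 9 (mod 10). Smallest non-negative: 9.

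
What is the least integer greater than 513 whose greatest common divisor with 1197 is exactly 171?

gcd(x, 1197) = 171 forces 171 | x; write x = 171s. Then gcd(171s, 171·7) = 171·gcd(s, 7), so need gcd(s, 7) = 1.
171s > 513 gives s ≥ 4. The least s ≥ 4 coprime to 7 is 4, so x = 171·4 = 684.

684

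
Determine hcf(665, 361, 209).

gcd(665, 361): 665 = 1·361 + 304; 361 = 1·304 + 57; 304 = 5·57 + 19; 57 = 3·19 + 0 → 19
gcd(19, 209): 209 = 11·19 + 0 → 19

19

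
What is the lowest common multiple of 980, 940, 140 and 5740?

980 = 2² · 5 · 7²; 940 = 2² · 5 · 47; 140 = 2² · 5 · 7; 5740 = 2² · 5 · 7 · 41
lcm takes max exponent of each prime: 2² · 5 · 7² · 41 · 47 = 1888460

1888460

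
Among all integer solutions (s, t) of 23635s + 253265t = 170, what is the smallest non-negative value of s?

17563

gcd(23635, 253265) = 5 (Euclid: 253265 = 10·23635 + 16915; 23635 = 1·16915 + 6720; 16915 = 2·6720 + 3475; 6720 = 1·3475 + 3245; 3475 = 1·3245 + 230; 3245 = 14·230 + 25; 230 = 9·25 + 5; 25 = 5·5 + 0), and 5 | 170.
Extended Euclid: 23635·(-9912) + 253265·(925) = 5. Scale by 34: s₀ = -337008.
General solution s = s₀ + 50653k; reducing mod 50653 gives s = 17563 (and t = -1639).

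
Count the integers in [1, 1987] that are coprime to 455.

Prime factors of 455: 5, 7, 13. Count integers ≤ 1987 divisible by none of them.
By inclusion–exclusion: 1987 − ⌊1987/5⌋ − ⌊1987/7⌋ − ⌊1987/13⌋ + ⌊1987/35⌋ + ⌊1987/65⌋ + ⌊1987/91⌋ − ⌊1987/455⌋ = 1258.

1258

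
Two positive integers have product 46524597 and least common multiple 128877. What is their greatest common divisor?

From gcd × lcm = ab: gcd = 46524597 / 128877 = 361.

361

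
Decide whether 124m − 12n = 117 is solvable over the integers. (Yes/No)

gcd(124, 12): 124 = 10·12 + 4; 12 = 3·4 + 0 → 4
4 does not divide 117, so a solution does not exist.

No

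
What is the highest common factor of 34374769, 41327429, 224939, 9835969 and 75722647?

20449

gcd(34374769, 41327429): 41327429 = 1·34374769 + 6952660; 34374769 = 4·6952660 + 6564129; 6952660 = 1·6564129 + 388531; 6564129 = 16·388531 + 347633; 388531 = 1·347633 + 40898; 347633 = 8·40898 + 20449; 40898 = 2·20449 + 0 → 20449
gcd(20449, 224939): 224939 = 11·20449 + 0 → 20449
gcd(20449, 9835969): 9835969 = 481·20449 + 0 → 20449
gcd(20449, 75722647): 75722647 = 3703·20449 + 0 → 20449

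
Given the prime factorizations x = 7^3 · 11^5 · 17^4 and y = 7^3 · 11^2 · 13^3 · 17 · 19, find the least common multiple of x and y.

192591399573351779

max exponent per prime: 7^3 · 11^5 · 13^3 · 17^4 · 19 = 192591399573351779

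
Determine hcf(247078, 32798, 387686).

gcd(247078, 32798): 247078 = 7·32798 + 17492; 32798 = 1·17492 + 15306; 17492 = 1·15306 + 2186; 15306 = 7·2186 + 4; 2186 = 546·4 + 2; 4 = 2·2 + 0 → 2
gcd(2, 387686): 387686 = 193843·2 + 0 → 2

2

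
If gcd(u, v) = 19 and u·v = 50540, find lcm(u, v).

2660

gcd·lcm = product, so lcm = 50540/19 = 2660.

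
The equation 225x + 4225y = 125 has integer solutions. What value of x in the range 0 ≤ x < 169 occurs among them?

132

Reduce mod 4225: 225x ≡ 125 (mod 4225). With g = gcd(225, 4225) = 25 dividing 125, divide through: 9x ≡ 5 (mod 169).
Since gcd(9, 169) = 1, x ≡ 5·(9)⁻¹ ≡ 132 (mod 169). Smallest non-negative: 132.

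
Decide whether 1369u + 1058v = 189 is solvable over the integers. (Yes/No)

Yes

gcd(1369, 1058): 1369 = 1·1058 + 311; 1058 = 3·311 + 125; 311 = 2·125 + 61; 125 = 2·61 + 3; 61 = 20·3 + 1; 3 = 3·1 + 0 → 1
1 divides 189, so a solution exists.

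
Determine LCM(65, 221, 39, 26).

6630

65 = 5 · 13; 221 = 13 · 17; 39 = 3 · 13; 26 = 2 · 13
lcm takes max exponent of each prime: 2 · 3 · 5 · 13 · 17 = 6630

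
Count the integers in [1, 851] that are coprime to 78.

262

Prime factors of 78: 2, 3, 13. Count integers ≤ 851 divisible by none of them.
By inclusion–exclusion: 851 − ⌊851/2⌋ − ⌊851/3⌋ − ⌊851/13⌋ + ⌊851/6⌋ + ⌊851/26⌋ + ⌊851/39⌋ − ⌊851/78⌋ = 262.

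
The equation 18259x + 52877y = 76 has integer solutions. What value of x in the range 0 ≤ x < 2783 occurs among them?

gcd(18259, 52877) = 19 (Euclid: 52877 = 2·18259 + 16359; 18259 = 1·16359 + 1900; 16359 = 8·1900 + 1159; 1900 = 1·1159 + 741; 1159 = 1·741 + 418; 741 = 1·418 + 323; 418 = 1·323 + 95; 323 = 3·95 + 38; 95 = 2·38 + 19; 38 = 2·19 + 0), and 19 | 76.
Extended Euclid: 18259·(-1141) + 52877·(394) = 19. Scale by 4: x₀ = -4564.
General solution x = x₀ + 2783t; reducing mod 2783 gives x = 1002 (and y = -346).

1002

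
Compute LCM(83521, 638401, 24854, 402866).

lcm(83521, 638401) = 83521·638401/gcd = 53319889921/289 = 184497889
lcm(184497889, 24854) = 184497889·24854/gcd = 4585510533206/289 = 15866818454
lcm(15866818454, 402866) = 15866818454·402866/gcd = 6392201683289164/9826 = 650539556614

650539556614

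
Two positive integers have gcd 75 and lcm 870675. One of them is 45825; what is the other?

1425

Using uv = gcd(u,v)·lcm(u,v) = 75·870675 = 65300625, we get v = 65300625/45825 = 1425.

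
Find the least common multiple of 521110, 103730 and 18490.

521110 = 2 · 5 · 31 · 41²; 103730 = 2 · 5 · 11 · 23 · 41; 18490 = 2 · 5 · 43²
lcm takes max exponent of each prime: 2 · 5 · 11 · 23 · 31 · 41² · 43² = 243773694670

243773694670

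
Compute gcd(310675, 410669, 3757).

289

310675 = 5² · 17² · 43; 410669 = 7² · 17² · 29; 3757 = 13 · 17²
gcd takes min exponent of each prime: 17² = 289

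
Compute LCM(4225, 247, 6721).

lcm(4225, 247) = 4225·247/gcd = 1043575/13 = 80275
lcm(80275, 6721) = 80275·6721/gcd = 539528275/13 = 41502175

41502175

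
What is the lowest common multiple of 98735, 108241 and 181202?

98735 = 5 · 7² · 13 · 31; 108241 = 7² · 47²; 181202 = 2 · 7² · 43²
lcm takes max exponent of each prime: 2 · 5 · 7² · 13 · 31 · 43² · 47² = 806554564270

806554564270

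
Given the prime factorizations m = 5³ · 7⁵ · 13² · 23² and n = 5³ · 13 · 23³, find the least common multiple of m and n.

max exponent per prime: 5³ · 7⁵ · 13² · 23³ = 4319867495125

4319867495125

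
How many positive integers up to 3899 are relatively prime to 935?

935 = 5·11·17. Inclusion–exclusion on these primes:
3899 − ⌊3899/5⌋ − ⌊3899/11⌋ − ⌊3899/17⌋ + ⌊3899/55⌋ + ⌊3899/85⌋ + ⌊3899/187⌋ − ⌊3899/935⌋ = 2668

2668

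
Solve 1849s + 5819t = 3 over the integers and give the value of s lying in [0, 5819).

gcd(1849, 5819) = 1 (Euclid: 5819 = 3·1849 + 272; 1849 = 6·272 + 217; 272 = 1·217 + 55; 217 = 3·55 + 52; 55 = 1·52 + 3; 52 = 17·3 + 1; 3 = 3·1 + 0), and 1 | 3.
Extended Euclid: 1849·(1904) + 5819·(-605) = 1. Scale by 3: s₀ = 5712.
General solution s = s₀ + 5819k; reducing mod 5819 gives s = 5712 (and t = -1815).

5712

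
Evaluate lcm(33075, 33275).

gcd first: 33275 = 1·33075 + 200; 33075 = 165·200 + 75; 200 = 2·75 + 50; 75 = 1·50 + 25; 50 = 2·25 + 0 → gcd = 25
lcm = 33075·33275/gcd = 1100570625/25 = 44022825

44022825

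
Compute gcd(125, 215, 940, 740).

125 = 5³; 215 = 5 · 43; 940 = 2² · 5 · 47; 740 = 2² · 5 · 37
gcd takes min exponent of each prime: 5 = 5

5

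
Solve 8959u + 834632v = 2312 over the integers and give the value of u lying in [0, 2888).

Reduce mod 834632: 8959u ≡ 2312 (mod 834632). With g = gcd(8959, 834632) = 289 dividing 2312, divide through: 31u ≡ 8 (mod 2888).
Since gcd(31, 2888) = 1, u ≡ 8·(31)⁻¹ ≡ 1584 (mod 2888). Smallest non-negative: 1584.

1584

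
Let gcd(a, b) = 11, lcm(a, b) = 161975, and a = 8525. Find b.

209

Using ab = gcd(a,b)·lcm(a,b) = 11·161975 = 1781725, we get b = 1781725/8525 = 209.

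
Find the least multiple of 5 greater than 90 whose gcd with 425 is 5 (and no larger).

95

425 = 5·85. Any a with gcd(a, 425) = 5 is a multiple of 5, say 5s, with s coprime to 85.
Need s > 90/5, so s ≥ 19. First s ≥ 19 with gcd(s, 85) = 1 is s = 19. Thus a = 5·19 = 95.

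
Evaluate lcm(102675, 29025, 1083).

102675 = 3 · 5² · 37²; 29025 = 3³ · 5² · 43; 1083 = 3 · 19²
lcm takes max exponent of each prime: 3³ · 5² · 19² · 37² · 43 = 14344416225

14344416225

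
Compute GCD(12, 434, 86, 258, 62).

gcd(12, 434): 434 = 36·12 + 2; 12 = 6·2 + 0 → 2
gcd(2, 86): 86 = 43·2 + 0 → 2
gcd(2, 258): 258 = 129·2 + 0 → 2
gcd(2, 62): 62 = 31·2 + 0 → 2

2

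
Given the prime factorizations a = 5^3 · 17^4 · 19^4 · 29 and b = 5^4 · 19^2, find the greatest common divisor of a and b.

min exponent per shared prime: 5^3 · 19^2 = 45125

45125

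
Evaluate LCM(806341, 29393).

gcd first: 806341 = 27·29393 + 12730; 29393 = 2·12730 + 3933; 12730 = 3·3933 + 931; 3933 = 4·931 + 209; 931 = 4·209 + 95; 209 = 2·95 + 19; 95 = 5·19 + 0 → gcd = 19
lcm = 806341·29393/gcd = 23700781013/19 = 1247409527

1247409527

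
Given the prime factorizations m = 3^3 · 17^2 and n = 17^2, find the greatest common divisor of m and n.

289

min exponent per shared prime: 17^2 = 289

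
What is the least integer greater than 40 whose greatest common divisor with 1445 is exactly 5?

gcd(k, 1445) = 5 forces 5 | k; write k = 5s. Then gcd(5s, 5·289) = 5·gcd(s, 289), so need gcd(s, 289) = 1.
5s > 40 gives s ≥ 9. The least s ≥ 9 coprime to 289 is 9, so k = 5·9 = 45.

45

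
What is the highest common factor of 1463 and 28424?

Euclid: 28424 = 19·1463 + 627; 1463 = 2·627 + 209; 627 = 3·209 + 0. Last nonzero remainder: 209.

209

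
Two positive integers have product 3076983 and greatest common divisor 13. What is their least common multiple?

236691

Since gcd(m,n)·lcm(m,n) = mn, lcm = 3076983/13 = 236691.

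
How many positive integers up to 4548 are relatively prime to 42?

Prime factors of 42: 2, 3, 7. Count integers ≤ 4548 divisible by none of them.
By inclusion–exclusion: 4548 − ⌊4548/2⌋ − ⌊4548/3⌋ − ⌊4548/7⌋ + ⌊4548/6⌋ + ⌊4548/14⌋ + ⌊4548/21⌋ − ⌊4548/42⌋ = 1299.

1299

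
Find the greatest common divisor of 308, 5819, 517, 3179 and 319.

11

308 = 2² · 7 · 11; 5819 = 11 · 23²; 517 = 11 · 47; 3179 = 11 · 17²; 319 = 11 · 29
gcd takes min exponent of each prime: 11 = 11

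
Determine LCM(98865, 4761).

98865 = 3² · 5 · 13³; 4761 = 3² · 23²
max exponents: 3² · 5 · 13³ · 23² = 52299585

52299585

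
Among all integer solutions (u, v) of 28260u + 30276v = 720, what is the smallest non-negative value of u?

gcd(28260, 30276) = 36 (Euclid: 30276 = 1·28260 + 2016; 28260 = 14·2016 + 36; 2016 = 56·36 + 0), and 36 | 720.
Extended Euclid: 28260·(15) + 30276·(-14) = 36. Scale by 20: u₀ = 300.
General solution u = u₀ + 841t; reducing mod 841 gives u = 300 (and v = -280).

300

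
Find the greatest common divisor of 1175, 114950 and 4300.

gcd(1175, 114950): 114950 = 97·1175 + 975; 1175 = 1·975 + 200; 975 = 4·200 + 175; 200 = 1·175 + 25; 175 = 7·25 + 0 → 25
gcd(25, 4300): 4300 = 172·25 + 0 → 25

25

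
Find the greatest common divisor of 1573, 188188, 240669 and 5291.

143

gcd(1573, 188188): 188188 = 119·1573 + 1001; 1573 = 1·1001 + 572; 1001 = 1·572 + 429; 572 = 1·429 + 143; 429 = 3·143 + 0 → 143
gcd(143, 240669): 240669 = 1683·143 + 0 → 143
gcd(143, 5291): 5291 = 37·143 + 0 → 143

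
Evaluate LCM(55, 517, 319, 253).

1724195

55 = 5 · 11; 517 = 11 · 47; 319 = 11 · 29; 253 = 11 · 23
lcm takes max exponent of each prime: 5 · 11 · 23 · 29 · 47 = 1724195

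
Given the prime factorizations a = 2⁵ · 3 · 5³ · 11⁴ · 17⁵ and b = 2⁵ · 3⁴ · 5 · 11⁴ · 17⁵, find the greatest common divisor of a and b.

min exponent per shared prime: 2⁵ · 3 · 5 · 11⁴ · 17⁵ = 9978300641760

9978300641760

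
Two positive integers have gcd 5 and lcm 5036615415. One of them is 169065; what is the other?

148955

Using ab = gcd(a,b)·lcm(a,b) = 5·5036615415 = 25183077075, we get b = 25183077075/169065 = 148955.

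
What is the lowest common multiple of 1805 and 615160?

222072760

gcd first: 615160 = 340·1805 + 1460; 1805 = 1·1460 + 345; 1460 = 4·345 + 80; 345 = 4·80 + 25; 80 = 3·25 + 5; 25 = 5·5 + 0 → gcd = 5
lcm = 1805·615160/gcd = 1110363800/5 = 222072760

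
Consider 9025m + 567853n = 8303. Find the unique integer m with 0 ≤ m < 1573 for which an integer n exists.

1511

gcd(9025, 567853) = 361 (Euclid: 567853 = 62·9025 + 8303; 9025 = 1·8303 + 722; 8303 = 11·722 + 361; 722 = 2·361 + 0), and 361 | 8303.
Extended Euclid: 9025·(-755) + 567853·(12) = 361. Scale by 23: m₀ = -17365.
General solution m = m₀ + 1573t; reducing mod 1573 gives m = 1511 (and n = -24).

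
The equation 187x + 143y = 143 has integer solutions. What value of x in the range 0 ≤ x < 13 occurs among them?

0

gcd(187, 143) = 11 (Euclid: 187 = 1·143 + 44; 143 = 3·44 + 11; 44 = 4·11 + 0), and 11 | 143.
Extended Euclid: 187·(-3) + 143·(4) = 11. Scale by 13: x₀ = -39.
General solution x = x₀ + 13t; reducing mod 13 gives x = 0 (and y = 1).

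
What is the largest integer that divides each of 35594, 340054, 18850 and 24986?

gcd(35594, 340054): 340054 = 9·35594 + 19708; 35594 = 1·19708 + 15886; 19708 = 1·15886 + 3822; 15886 = 4·3822 + 598; 3822 = 6·598 + 234; 598 = 2·234 + 130; 234 = 1·130 + 104; 130 = 1·104 + 26; 104 = 4·26 + 0 → 26
gcd(26, 18850): 18850 = 725·26 + 0 → 26
gcd(26, 24986): 24986 = 961·26 + 0 → 26

26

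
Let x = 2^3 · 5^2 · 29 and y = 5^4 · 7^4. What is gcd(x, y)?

min exponent per shared prime: 5^2 = 25

25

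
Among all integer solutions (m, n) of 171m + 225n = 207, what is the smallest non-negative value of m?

gcd(171, 225) = 9 (Euclid: 225 = 1·171 + 54; 171 = 3·54 + 9; 54 = 6·9 + 0), and 9 | 207.
Extended Euclid: 171·(4) + 225·(-3) = 9. Scale by 23: m₀ = 92.
General solution m = m₀ + 25t; reducing mod 25 gives m = 17 (and n = -12).

17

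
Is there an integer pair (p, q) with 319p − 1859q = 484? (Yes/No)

Yes

By Bézout, 319p − 1859q = 484 has integer solutions iff gcd(319, 1859) | 484.
Euclid: 1859 = 5·319 + 264; 319 = 1·264 + 55; 264 = 4·55 + 44; 55 = 1·44 + 11; 44 = 4·11 + 0. gcd = 11; 484 mod 11 = 0. Yes.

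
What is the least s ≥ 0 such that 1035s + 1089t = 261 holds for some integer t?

gcd(1035, 1089) = 9 (Euclid: 1089 = 1·1035 + 54; 1035 = 19·54 + 9; 54 = 6·9 + 0), and 9 | 261.
Extended Euclid: 1035·(20) + 1089·(-19) = 9. Scale by 29: s₀ = 580.
General solution s = s₀ + 121k; reducing mod 121 gives s = 96 (and t = -91).

96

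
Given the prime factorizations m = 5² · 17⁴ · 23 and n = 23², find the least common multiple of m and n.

max exponent per prime: 5² · 17⁴ · 23² = 1104565225

1104565225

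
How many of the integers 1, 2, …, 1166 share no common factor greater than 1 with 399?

632

Prime factors of 399: 3, 7, 19. Count integers ≤ 1166 divisible by none of them.
By inclusion–exclusion: 1166 − ⌊1166/3⌋ − ⌊1166/7⌋ − ⌊1166/19⌋ + ⌊1166/21⌋ + ⌊1166/57⌋ + ⌊1166/133⌋ − ⌊1166/399⌋ = 632.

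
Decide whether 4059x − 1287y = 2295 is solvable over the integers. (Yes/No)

No

By Bézout, 4059x − 1287y = 2295 has integer solutions iff gcd(4059, 1287) | 2295.
Euclid: 4059 = 3·1287 + 198; 1287 = 6·198 + 99; 198 = 2·99 + 0. gcd = 99; 2295 mod 99 = 18. No.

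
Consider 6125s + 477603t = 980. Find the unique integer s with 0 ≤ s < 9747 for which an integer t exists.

gcd(6125, 477603) = 49 (Euclid: 477603 = 77·6125 + 5978; 6125 = 1·5978 + 147; 5978 = 40·147 + 98; 147 = 1·98 + 49; 98 = 2·49 + 0), and 49 | 980.
Extended Euclid: 6125·(3275) + 477603·(-42) = 49. Scale by 20: s₀ = 65500.
General solution s = s₀ + 9747k; reducing mod 9747 gives s = 7018 (and t = -90).

7018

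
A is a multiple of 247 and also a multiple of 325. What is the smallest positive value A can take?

gcd first: 325 = 1·247 + 78; 247 = 3·78 + 13; 78 = 6·13 + 0 → gcd = 13
lcm = 247·325/gcd = 80275/13 = 6175

6175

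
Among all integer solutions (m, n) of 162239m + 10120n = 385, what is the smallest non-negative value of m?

255

Euclid: 162239 = 16·10120 + 319; 10120 = 31·319 + 231; 319 = 1·231 + 88; 231 = 2·88 + 55; 88 = 1·55 + 33; 55 = 1·33 + 22; 33 = 1·22 + 11; 22 = 2·11 + 0 → gcd = 11; 385 = 11·35.
Back-substitution yields 162239·(349) + 10120·(-5595) = 11, so one solution is m = 349·35 = 12215, n = -5595·35 = -195825.
Solutions in m differ by 10120/11 = 920; the one in [0, 920) is 12215 mod 920 = 255.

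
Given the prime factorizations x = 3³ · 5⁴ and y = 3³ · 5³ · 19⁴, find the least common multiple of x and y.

max exponent per prime: 3³ · 5⁴ · 19⁴ = 2199166875

2199166875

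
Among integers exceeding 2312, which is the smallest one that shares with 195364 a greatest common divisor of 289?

2601

Multiples of 289 above 2312: 289·9, 289·10, … . Need the cofactor coprime to 195364/289 = 676.
Checking s = 9, 10, … the first with gcd(s, 676) = 1 is s = 9, giving 2601.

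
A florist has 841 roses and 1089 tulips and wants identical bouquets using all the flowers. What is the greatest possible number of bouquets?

1

841 = 29²
1089 = 3² · 11²
Common: 1 = 1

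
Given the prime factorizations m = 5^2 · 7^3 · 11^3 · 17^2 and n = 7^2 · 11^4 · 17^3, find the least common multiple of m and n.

616810322975

max exponent per prime: 5^2 · 7^3 · 11^4 · 17^3 = 616810322975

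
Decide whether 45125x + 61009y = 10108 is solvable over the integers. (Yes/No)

Yes

By Bézout, 45125x + 61009y = 10108 has integer solutions iff gcd(45125, 61009) | 10108.
Euclid: 61009 = 1·45125 + 15884; 45125 = 2·15884 + 13357; 15884 = 1·13357 + 2527; 13357 = 5·2527 + 722; 2527 = 3·722 + 361; 722 = 2·361 + 0. gcd = 361; 10108 mod 361 = 0. Yes.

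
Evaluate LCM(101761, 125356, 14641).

12756351916

lcm(101761, 125356) = 101761·125356/gcd = 12756351916/121 = 105424396
lcm(105424396, 14641) = 105424396·14641/gcd = 1543518581836/121 = 12756351916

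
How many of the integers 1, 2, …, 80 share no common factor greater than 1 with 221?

Prime factors of 221: 13, 17. Count integers ≤ 80 divisible by none of them.
By inclusion–exclusion: 80 − ⌊80/13⌋ − ⌊80/17⌋ + ⌊80/221⌋ = 70.

70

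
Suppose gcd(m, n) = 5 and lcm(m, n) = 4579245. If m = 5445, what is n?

m·n = gcd·lcm = 5·4579245 = 22896225, so n = 22896225/5445 = 4205.

4205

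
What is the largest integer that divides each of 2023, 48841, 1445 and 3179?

gcd(2023, 48841): 48841 = 24·2023 + 289; 2023 = 7·289 + 0 → 289
gcd(289, 1445): 1445 = 5·289 + 0 → 289
gcd(289, 3179): 3179 = 11·289 + 0 → 289

289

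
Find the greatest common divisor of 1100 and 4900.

100

Euclid: 4900 = 4·1100 + 500; 1100 = 2·500 + 100; 500 = 5·100 + 0. Last nonzero remainder: 100.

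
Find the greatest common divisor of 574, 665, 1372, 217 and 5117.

gcd(574, 665): 665 = 1·574 + 91; 574 = 6·91 + 28; 91 = 3·28 + 7; 28 = 4·7 + 0 → 7
gcd(7, 1372): 1372 = 196·7 + 0 → 7
gcd(7, 217): 217 = 31·7 + 0 → 7
gcd(7, 5117): 5117 = 731·7 + 0 → 7

7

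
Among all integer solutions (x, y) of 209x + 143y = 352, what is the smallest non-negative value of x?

1

Euclid: 209 = 1·143 + 66; 143 = 2·66 + 11; 66 = 6·11 + 0 → gcd = 11; 352 = 11·32.
Back-substitution yields 209·(-2) + 143·(3) = 11, so one solution is x = -2·32 = -64, y = 3·32 = 96.
Solutions in x differ by 143/11 = 13; the one in [0, 13) is -64 mod 13 = 1.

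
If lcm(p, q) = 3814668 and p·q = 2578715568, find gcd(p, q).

676

gcd·lcm = product, so gcd = 2578715568/3814668 = 676.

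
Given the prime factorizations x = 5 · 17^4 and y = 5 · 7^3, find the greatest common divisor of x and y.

min exponent per shared prime: 5 = 5

5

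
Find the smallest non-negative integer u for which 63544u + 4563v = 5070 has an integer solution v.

12

Reduce mod 4563: 63544u ≡ 5070 (mod 4563). With g = gcd(63544, 4563) = 169 dividing 5070, divide through: 376u ≡ 30 (mod 27).
Since gcd(376, 27) = 1, u ≡ 30·(376)⁻¹ ≡ 12 (mod 27). Smallest non-negative: 12.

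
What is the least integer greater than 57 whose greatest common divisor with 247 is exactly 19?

Multiples of 19 above 57: 19·4, 19·5, … . Need the cofactor coprime to 247/19 = 13.
Checking s = 4, 5, … the first with gcd(s, 13) = 1 is s = 4, giving 76.

76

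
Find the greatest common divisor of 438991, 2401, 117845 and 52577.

gcd(438991, 2401): 438991 = 182·2401 + 2009; 2401 = 1·2009 + 392; 2009 = 5·392 + 49; 392 = 8·49 + 0 → 49
gcd(49, 117845): 117845 = 2405·49 + 0 → 49
gcd(49, 52577): 52577 = 1073·49 + 0 → 49

49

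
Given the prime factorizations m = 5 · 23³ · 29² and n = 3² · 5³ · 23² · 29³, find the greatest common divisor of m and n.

2224445

min exponent per shared prime: 5 · 23² · 29² = 2224445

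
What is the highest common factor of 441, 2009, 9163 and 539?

gcd(441, 2009): 2009 = 4·441 + 245; 441 = 1·245 + 196; 245 = 1·196 + 49; 196 = 4·49 + 0 → 49
gcd(49, 9163): 9163 = 187·49 + 0 → 49
gcd(49, 539): 539 = 11·49 + 0 → 49

49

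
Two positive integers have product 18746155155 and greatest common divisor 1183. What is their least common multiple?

15846285

For any two positive integers, gcd × lcm equals their product. Hence lcm = 18746155155 / 1183 = 15846285.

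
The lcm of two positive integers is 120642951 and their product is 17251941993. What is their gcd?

143

gcd·lcm = product, so gcd = 17251941993/120642951 = 143.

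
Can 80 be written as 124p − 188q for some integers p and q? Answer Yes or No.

By Bézout, 124p − 188q = 80 has integer solutions iff gcd(124, 188) | 80.
Euclid: 188 = 1·124 + 64; 124 = 1·64 + 60; 64 = 1·60 + 4; 60 = 15·4 + 0. gcd = 4; 80 mod 4 = 0. Yes.

Yes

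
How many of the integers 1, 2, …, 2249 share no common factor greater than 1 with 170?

Prime factors of 170: 2, 5, 17. Count integers ≤ 2249 divisible by none of them.
By inclusion–exclusion: 2249 − ⌊2249/2⌋ − ⌊2249/5⌋ − ⌊2249/17⌋ + ⌊2249/10⌋ + ⌊2249/34⌋ + ⌊2249/85⌋ − ⌊2249/170⌋ = 847.

847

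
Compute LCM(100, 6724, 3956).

166250900

lcm(100, 6724) = 100·6724/gcd = 672400/4 = 168100
lcm(168100, 3956) = 168100·3956/gcd = 665003600/4 = 166250900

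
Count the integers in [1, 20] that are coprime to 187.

18

Prime factors of 187: 11, 17. Count integers ≤ 20 divisible by none of them.
By inclusion–exclusion: 20 − ⌊20/11⌋ − ⌊20/17⌋ + ⌊20/187⌋ = 18.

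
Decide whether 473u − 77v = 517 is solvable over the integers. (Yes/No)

Yes

By Bézout, 473u − 77v = 517 has integer solutions iff gcd(473, 77) | 517.
Euclid: 473 = 6·77 + 11; 77 = 7·11 + 0. gcd = 11; 517 mod 11 = 0. Yes.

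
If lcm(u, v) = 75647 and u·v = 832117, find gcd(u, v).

gcd·lcm = product, so gcd = 832117/75647 = 11.

11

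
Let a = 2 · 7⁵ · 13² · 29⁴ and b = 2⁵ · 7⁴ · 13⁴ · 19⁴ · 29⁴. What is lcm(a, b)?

max exponent per prime: 2⁵ · 7⁵ · 13⁴ · 19⁴ · 29⁴ = 1415858925832837732064

1415858925832837732064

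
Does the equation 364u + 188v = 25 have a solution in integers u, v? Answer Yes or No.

gcd(364, 188): 364 = 1·188 + 176; 188 = 1·176 + 12; 176 = 14·12 + 8; 12 = 1·8 + 4; 8 = 2·4 + 0 → 4
4 does not divide 25, so a solution does not exist.

No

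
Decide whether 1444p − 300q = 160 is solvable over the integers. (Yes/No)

By Bézout, 1444p − 300q = 160 has integer solutions iff gcd(1444, 300) | 160.
Euclid: 1444 = 4·300 + 244; 300 = 1·244 + 56; 244 = 4·56 + 20; 56 = 2·20 + 16; 20 = 1·16 + 4; 16 = 4·4 + 0. gcd = 4; 160 mod 4 = 0. Yes.

Yes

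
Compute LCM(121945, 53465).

1303957885

121945 = 5 · 29³; 53465 = 5 · 17² · 37
max exponents: 5 · 17² · 29³ · 37 = 1303957885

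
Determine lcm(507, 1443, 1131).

544011

507 = 3 · 13²; 1443 = 3 · 13 · 37; 1131 = 3 · 13 · 29
lcm takes max exponent of each prime: 3 · 13² · 29 · 37 = 544011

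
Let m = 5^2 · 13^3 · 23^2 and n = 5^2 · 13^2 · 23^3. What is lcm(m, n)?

max exponent per prime: 5^2 · 13^3 · 23^3 = 668272475

668272475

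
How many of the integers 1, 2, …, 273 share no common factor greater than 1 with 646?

646 = 2·17·19. Inclusion–exclusion on these primes:
273 − ⌊273/2⌋ − ⌊273/17⌋ − ⌊273/19⌋ + ⌊273/34⌋ + ⌊273/38⌋ + ⌊273/323⌋ − ⌊273/646⌋ = 122

122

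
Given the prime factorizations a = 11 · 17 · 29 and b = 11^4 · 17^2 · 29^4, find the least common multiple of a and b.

2992682023969

max exponent per prime: 11^4 · 17^2 · 29^4 = 2992682023969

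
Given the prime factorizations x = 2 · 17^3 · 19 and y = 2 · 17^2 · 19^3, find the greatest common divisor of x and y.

10982

min exponent per shared prime: 2 · 17^2 · 19 = 10982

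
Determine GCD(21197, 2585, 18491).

gcd(21197, 2585): 21197 = 8·2585 + 517; 2585 = 5·517 + 0 → 517
gcd(517, 18491): 18491 = 35·517 + 396; 517 = 1·396 + 121; 396 = 3·121 + 33; 121 = 3·33 + 22; 33 = 1·22 + 11; 22 = 2·11 + 0 → 11

11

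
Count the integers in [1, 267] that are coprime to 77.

Prime factors of 77: 7, 11. Count integers ≤ 267 divisible by none of them.
By inclusion–exclusion: 267 − ⌊267/7⌋ − ⌊267/11⌋ + ⌊267/77⌋ = 208.

208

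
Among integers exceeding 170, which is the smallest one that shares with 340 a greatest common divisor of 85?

Multiples of 85 above 170: 85·3, 85·4, … . Need the cofactor coprime to 340/85 = 4.
Checking s = 3, 4, … the first with gcd(s, 4) = 1 is s = 3, giving 255.

255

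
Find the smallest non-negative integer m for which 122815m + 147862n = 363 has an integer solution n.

Euclid: 147862 = 1·122815 + 25047; 122815 = 4·25047 + 22627; 25047 = 1·22627 + 2420; 22627 = 9·2420 + 847; 2420 = 2·847 + 726; 847 = 1·726 + 121; 726 = 6·121 + 0 → gcd = 121; 363 = 121·3.
Back-substitution yields 122815·(183) + 147862·(-152) = 121, so one solution is m = 183·3 = 549, n = -152·3 = -456.
Solutions in m differ by 147862/121 = 1222; the one in [0, 1222) is 549 mod 1222 = 549.

549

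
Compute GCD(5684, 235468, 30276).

gcd(5684, 235468): 235468 = 41·5684 + 2424; 5684 = 2·2424 + 836; 2424 = 2·836 + 752; 836 = 1·752 + 84; 752 = 8·84 + 80; 84 = 1·80 + 4; 80 = 20·4 + 0 → 4
gcd(4, 30276): 30276 = 7569·4 + 0 → 4

4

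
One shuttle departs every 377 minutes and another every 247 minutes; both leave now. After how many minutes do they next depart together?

7163

gcd first: 377 = 1·247 + 130; 247 = 1·130 + 117; 130 = 1·117 + 13; 117 = 9·13 + 0 → gcd = 13
lcm = 377·247/gcd = 93119/13 = 7163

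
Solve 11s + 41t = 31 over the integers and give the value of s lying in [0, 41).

14

Reduce mod 41: 11s ≡ 31 (mod 41). With g = gcd(11, 41) = 1 dividing 31, divide through: 11s ≡ 31 (mod 41).
Since gcd(11, 41) = 1, s ≡ 31·(11)⁻¹ ≡ 14 (mod 41). Smallest non-negative: 14.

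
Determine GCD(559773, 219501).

559773 = 3² · 37 · 41²
219501 = 3² · 29³
Common: 3² = 9

9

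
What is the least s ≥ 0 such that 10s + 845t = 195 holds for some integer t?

104

gcd(10, 845) = 5 (Euclid: 845 = 84·10 + 5; 10 = 2·5 + 0), and 5 | 195.
Extended Euclid: 10·(-84) + 845·(1) = 5. Scale by 39: s₀ = -3276.
General solution s = s₀ + 169k; reducing mod 169 gives s = 104 (and t = -1).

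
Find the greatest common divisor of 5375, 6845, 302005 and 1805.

5

5375 = 5³ · 43; 6845 = 5 · 37²; 302005 = 5 · 11 · 17² · 19; 1805 = 5 · 19²
gcd takes min exponent of each prime: 5 = 5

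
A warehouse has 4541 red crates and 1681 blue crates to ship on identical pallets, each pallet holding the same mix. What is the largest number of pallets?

4541 = 19 · 239
1681 = 41²
Common: 1 = 1

1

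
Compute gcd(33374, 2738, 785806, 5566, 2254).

gcd(33374, 2738): 33374 = 12·2738 + 518; 2738 = 5·518 + 148; 518 = 3·148 + 74; 148 = 2·74 + 0 → 74
gcd(74, 785806): 785806 = 10619·74 + 0 → 74
gcd(74, 5566): 5566 = 75·74 + 16; 74 = 4·16 + 10; 16 = 1·10 + 6; 10 = 1·6 + 4; 6 = 1·4 + 2; 4 = 2·2 + 0 → 2
gcd(2, 2254): 2254 = 1127·2 + 0 → 2

2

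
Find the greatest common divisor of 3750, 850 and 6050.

3750 = 2 · 3 · 5⁴; 850 = 2 · 5² · 17; 6050 = 2 · 5² · 11²
gcd takes min exponent of each prime: 2 · 5² = 50

50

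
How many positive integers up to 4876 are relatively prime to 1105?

1105 = 5·13·17. Inclusion–exclusion on these primes:
4876 − ⌊4876/5⌋ − ⌊4876/13⌋ − ⌊4876/17⌋ + ⌊4876/65⌋ + ⌊4876/85⌋ + ⌊4876/221⌋ − ⌊4876/1105⌋ = 3390

3390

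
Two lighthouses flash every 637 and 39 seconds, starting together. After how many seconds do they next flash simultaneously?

1911

gcd first: 637 = 16·39 + 13; 39 = 3·13 + 0 → gcd = 13
lcm = 637·39/gcd = 24843/13 = 1911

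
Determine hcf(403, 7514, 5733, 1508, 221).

13

403 = 13 · 31; 7514 = 2 · 13 · 17²; 5733 = 3² · 7² · 13; 1508 = 2² · 13 · 29; 221 = 13 · 17
gcd takes min exponent of each prime: 13 = 13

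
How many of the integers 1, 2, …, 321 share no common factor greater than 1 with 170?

122

Prime factors of 170: 2, 5, 17. Count integers ≤ 321 divisible by none of them.
By inclusion–exclusion: 321 − ⌊321/2⌋ − ⌊321/5⌋ − ⌊321/17⌋ + ⌊321/10⌋ + ⌊321/34⌋ + ⌊321/85⌋ − ⌊321/170⌋ = 122.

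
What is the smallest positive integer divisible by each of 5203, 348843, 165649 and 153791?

5203 = 11² · 43; 348843 = 3 · 11² · 31²; 165649 = 11² · 37²; 153791 = 11² · 31 · 41
lcm takes max exponent of each prime: 3 · 11² · 31² · 37² · 41 · 43 = 841948976121

841948976121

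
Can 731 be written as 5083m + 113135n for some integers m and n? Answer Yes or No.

By Bézout, 5083m + 113135n = 731 has integer solutions iff gcd(5083, 113135) | 731.
Euclid: 113135 = 22·5083 + 1309; 5083 = 3·1309 + 1156; 1309 = 1·1156 + 153; 1156 = 7·153 + 85; 153 = 1·85 + 68; 85 = 1·68 + 17; 68 = 4·17 + 0. gcd = 17; 731 mod 17 = 0. Yes.

Yes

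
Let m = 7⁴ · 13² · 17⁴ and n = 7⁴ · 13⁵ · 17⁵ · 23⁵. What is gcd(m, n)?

33890232649

min exponent per shared prime: 7⁴ · 13² · 17⁴ = 33890232649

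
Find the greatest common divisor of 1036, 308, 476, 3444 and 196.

1036 = 2² · 7 · 37; 308 = 2² · 7 · 11; 476 = 2² · 7 · 17; 3444 = 2² · 3 · 7 · 41; 196 = 2² · 7²
gcd takes min exponent of each prime: 2² · 7 = 28

28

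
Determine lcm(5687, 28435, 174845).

8217715

5687 = 11² · 47; 28435 = 5 · 11² · 47; 174845 = 5 · 11² · 17²
lcm takes max exponent of each prime: 5 · 11² · 17² · 47 = 8217715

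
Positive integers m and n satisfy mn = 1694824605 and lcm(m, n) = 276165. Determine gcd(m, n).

6137

From gcd × lcm = mn: gcd = 1694824605 / 276165 = 6137.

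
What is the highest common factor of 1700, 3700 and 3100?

100

gcd(1700, 3700): 3700 = 2·1700 + 300; 1700 = 5·300 + 200; 300 = 1·200 + 100; 200 = 2·100 + 0 → 100
gcd(100, 3100): 3100 = 31·100 + 0 → 100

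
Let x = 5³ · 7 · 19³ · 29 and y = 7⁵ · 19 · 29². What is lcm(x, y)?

max exponent per prime: 5³ · 7⁵ · 19³ · 29² = 12118727266625

12118727266625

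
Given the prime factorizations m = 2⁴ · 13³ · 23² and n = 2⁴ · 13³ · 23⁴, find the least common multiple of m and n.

max exponent per prime: 2⁴ · 13³ · 23⁴ = 9836970832

9836970832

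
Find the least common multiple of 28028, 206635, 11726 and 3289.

28028 = 2² · 7² · 11 · 13; 206635 = 5 · 11 · 13 · 17²; 11726 = 2 · 11 · 13 · 41; 3289 = 11 · 13 · 23
lcm takes max exponent of each prime: 2² · 5 · 7² · 11 · 13 · 17² · 23 · 41 = 38191933780

38191933780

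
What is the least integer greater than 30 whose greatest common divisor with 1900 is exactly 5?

35

gcd(m, 1900) = 5 forces 5 | m; write m = 5s. Then gcd(5s, 5·380) = 5·gcd(s, 380), so need gcd(s, 380) = 1.
5s > 30 gives s ≥ 7. The least s ≥ 7 coprime to 380 is 7, so m = 5·7 = 35.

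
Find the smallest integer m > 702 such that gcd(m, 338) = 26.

728

Multiples of 26 above 702: 26·28, 26·29, … . Need the cofactor coprime to 338/26 = 13.
Checking s = 28, 29, … the first with gcd(s, 13) = 1 is s = 28, giving 728.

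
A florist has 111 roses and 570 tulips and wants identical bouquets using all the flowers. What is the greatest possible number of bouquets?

Euclid: 570 = 5·111 + 15; 111 = 7·15 + 6; 15 = 2·6 + 3; 6 = 2·3 + 0. Last nonzero remainder: 3.

3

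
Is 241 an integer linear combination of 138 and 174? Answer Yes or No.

gcd(138, 174): 174 = 1·138 + 36; 138 = 3·36 + 30; 36 = 1·30 + 6; 30 = 5·6 + 0 → 6
6 does not divide 241, so a solution does not exist.

No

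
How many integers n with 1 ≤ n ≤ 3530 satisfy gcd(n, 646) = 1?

1573

Prime factors of 646: 2, 17, 19. Count integers ≤ 3530 divisible by none of them.
By inclusion–exclusion: 3530 − ⌊3530/2⌋ − ⌊3530/17⌋ − ⌊3530/19⌋ + ⌊3530/34⌋ + ⌊3530/38⌋ + ⌊3530/323⌋ − ⌊3530/646⌋ = 1573.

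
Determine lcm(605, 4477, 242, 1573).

lcm(605, 4477) = 605·4477/gcd = 2708585/121 = 22385
lcm(22385, 242) = 22385·242/gcd = 5417170/121 = 44770
lcm(44770, 1573) = 44770·1573/gcd = 70423210/121 = 582010

582010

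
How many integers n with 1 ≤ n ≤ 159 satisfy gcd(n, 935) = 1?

108

935 = 5·11·17. Inclusion–exclusion on these primes:
159 − ⌊159/5⌋ − ⌊159/11⌋ − ⌊159/17⌋ + ⌊159/55⌋ + ⌊159/85⌋ + ⌊159/187⌋ − ⌊159/935⌋ = 108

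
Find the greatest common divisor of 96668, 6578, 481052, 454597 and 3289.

gcd(96668, 6578): 96668 = 14·6578 + 4576; 6578 = 1·4576 + 2002; 4576 = 2·2002 + 572; 2002 = 3·572 + 286; 572 = 2·286 + 0 → 286
gcd(286, 481052): 481052 = 1682·286 + 0 → 286
gcd(286, 454597): 454597 = 1589·286 + 143; 286 = 2·143 + 0 → 143
gcd(143, 3289): 3289 = 23·143 + 0 → 143

143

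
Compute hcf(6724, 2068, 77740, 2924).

4

gcd(6724, 2068): 6724 = 3·2068 + 520; 2068 = 3·520 + 508; 520 = 1·508 + 12; 508 = 42·12 + 4; 12 = 3·4 + 0 → 4
gcd(4, 77740): 77740 = 19435·4 + 0 → 4
gcd(4, 2924): 2924 = 731·4 + 0 → 4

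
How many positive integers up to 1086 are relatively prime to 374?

Prime factors of 374: 2, 11, 17. Count integers ≤ 1086 divisible by none of them.
By inclusion–exclusion: 1086 − ⌊1086/2⌋ − ⌊1086/11⌋ − ⌊1086/17⌋ + ⌊1086/22⌋ + ⌊1086/34⌋ + ⌊1086/187⌋ − ⌊1086/374⌋ = 465.

465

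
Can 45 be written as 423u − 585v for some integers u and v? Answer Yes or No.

Yes

By Bézout, 423u − 585v = 45 has integer solutions iff gcd(423, 585) | 45.
Euclid: 585 = 1·423 + 162; 423 = 2·162 + 99; 162 = 1·99 + 63; 99 = 1·63 + 36; 63 = 1·36 + 27; 36 = 1·27 + 9; 27 = 3·9 + 0. gcd = 9; 45 mod 9 = 0. Yes.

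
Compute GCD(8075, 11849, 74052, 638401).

17

gcd(8075, 11849): 11849 = 1·8075 + 3774; 8075 = 2·3774 + 527; 3774 = 7·527 + 85; 527 = 6·85 + 17; 85 = 5·17 + 0 → 17
gcd(17, 74052): 74052 = 4356·17 + 0 → 17
gcd(17, 638401): 638401 = 37553·17 + 0 → 17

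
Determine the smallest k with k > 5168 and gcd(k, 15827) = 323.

Multiples of 323 above 5168: 323·17, 323·18, … . Need the cofactor coprime to 15827/323 = 49.
Checking s = 17, 18, … the first with gcd(s, 49) = 1 is s = 17, giving 5491.

5491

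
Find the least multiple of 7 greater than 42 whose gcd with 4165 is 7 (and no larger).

56

gcd(k, 4165) = 7 forces 7 | k; write k = 7s. Then gcd(7s, 7·595) = 7·gcd(s, 595), so need gcd(s, 595) = 1.
7s > 42 gives s ≥ 7. The least s ≥ 7 coprime to 595 is 8, so k = 7·8 = 56.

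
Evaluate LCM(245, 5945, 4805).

279944105

lcm(245, 5945) = 245·5945/gcd = 1456525/5 = 291305
lcm(291305, 4805) = 291305·4805/gcd = 1399720525/5 = 279944105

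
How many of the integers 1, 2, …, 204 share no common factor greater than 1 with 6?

6 = 2·3. Inclusion–exclusion on these primes:
204 − ⌊204/2⌋ − ⌊204/3⌋ + ⌊204/6⌋ = 68

68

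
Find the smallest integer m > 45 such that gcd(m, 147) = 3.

gcd(m, 147) = 3 forces 3 | m; write m = 3s. Then gcd(3s, 3·49) = 3·gcd(s, 49), so need gcd(s, 49) = 1.
3s > 45 gives s ≥ 16. The least s ≥ 16 coprime to 49 is 16, so m = 3·16 = 48.

48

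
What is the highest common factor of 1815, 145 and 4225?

1815 = 3 · 5 · 11²; 145 = 5 · 29; 4225 = 5² · 13²
gcd takes min exponent of each prime: 5 = 5

5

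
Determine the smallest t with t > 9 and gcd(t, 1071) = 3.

12

gcd(t, 1071) = 3 forces 3 | t; write t = 3s. Then gcd(3s, 3·357) = 3·gcd(s, 357), so need gcd(s, 357) = 1.
3s > 9 gives s ≥ 4. The least s ≥ 4 coprime to 357 is 4, so t = 3·4 = 12.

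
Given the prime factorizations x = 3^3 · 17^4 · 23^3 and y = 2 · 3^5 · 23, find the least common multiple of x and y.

max exponent per prime: 2 · 3^5 · 17^4 · 23^3 = 493873203402

493873203402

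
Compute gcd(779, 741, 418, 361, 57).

19

gcd(779, 741): 779 = 1·741 + 38; 741 = 19·38 + 19; 38 = 2·19 + 0 → 19
gcd(19, 418): 418 = 22·19 + 0 → 19
gcd(19, 361): 361 = 19·19 + 0 → 19
gcd(19, 57): 57 = 3·19 + 0 → 19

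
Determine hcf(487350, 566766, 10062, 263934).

18

gcd(487350, 566766): 566766 = 1·487350 + 79416; 487350 = 6·79416 + 10854; 79416 = 7·10854 + 3438; 10854 = 3·3438 + 540; 3438 = 6·540 + 198; 540 = 2·198 + 144; 198 = 1·144 + 54; 144 = 2·54 + 36; 54 = 1·36 + 18; 36 = 2·18 + 0 → 18
gcd(18, 10062): 10062 = 559·18 + 0 → 18
gcd(18, 263934): 263934 = 14663·18 + 0 → 18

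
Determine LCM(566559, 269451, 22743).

874765396323

566559 = 3² · 7 · 17 · 23²; 269451 = 3² · 7² · 13 · 47; 22743 = 3² · 7 · 19²
lcm takes max exponent of each prime: 3² · 7² · 13 · 17 · 19² · 23² · 47 = 874765396323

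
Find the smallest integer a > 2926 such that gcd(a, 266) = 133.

3059

Multiples of 133 above 2926: 133·23, 133·24, … . Need the cofactor coprime to 266/133 = 2.
Checking s = 23, 24, … the first with gcd(s, 2) = 1 is s = 23, giving 3059.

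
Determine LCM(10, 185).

gcd first: 185 = 18·10 + 5; 10 = 2·5 + 0 → gcd = 5
lcm = 10·185/gcd = 1850/5 = 370

370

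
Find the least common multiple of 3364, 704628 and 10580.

3364 = 2² · 29²; 704628 = 2² · 3² · 23² · 37; 10580 = 2² · 5 · 23²
lcm takes max exponent of each prime: 2² · 3² · 5 · 23² · 29² · 37 = 2962960740

2962960740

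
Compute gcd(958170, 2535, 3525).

gcd(958170, 2535): 958170 = 377·2535 + 2475; 2535 = 1·2475 + 60; 2475 = 41·60 + 15; 60 = 4·15 + 0 → 15
gcd(15, 3525): 3525 = 235·15 + 0 → 15

15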